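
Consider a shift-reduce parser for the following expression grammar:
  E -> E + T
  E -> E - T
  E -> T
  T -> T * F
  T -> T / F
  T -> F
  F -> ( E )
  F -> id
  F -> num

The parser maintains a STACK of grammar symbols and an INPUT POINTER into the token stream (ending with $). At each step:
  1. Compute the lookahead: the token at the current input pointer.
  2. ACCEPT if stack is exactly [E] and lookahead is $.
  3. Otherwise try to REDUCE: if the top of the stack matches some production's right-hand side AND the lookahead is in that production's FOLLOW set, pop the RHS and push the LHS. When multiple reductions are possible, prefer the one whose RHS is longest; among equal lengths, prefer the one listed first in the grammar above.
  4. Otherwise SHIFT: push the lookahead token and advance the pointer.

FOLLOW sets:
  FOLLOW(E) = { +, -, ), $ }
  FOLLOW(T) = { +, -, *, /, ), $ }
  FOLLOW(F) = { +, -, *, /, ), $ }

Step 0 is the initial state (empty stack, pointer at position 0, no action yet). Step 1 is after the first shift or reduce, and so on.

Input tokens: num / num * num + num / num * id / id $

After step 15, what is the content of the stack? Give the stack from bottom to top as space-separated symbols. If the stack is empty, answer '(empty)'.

Answer: E + F

Derivation:
Step 1: shift num. Stack=[num] ptr=1 lookahead=/ remaining=[/ num * num + num / num * id / id $]
Step 2: reduce F->num. Stack=[F] ptr=1 lookahead=/ remaining=[/ num * num + num / num * id / id $]
Step 3: reduce T->F. Stack=[T] ptr=1 lookahead=/ remaining=[/ num * num + num / num * id / id $]
Step 4: shift /. Stack=[T /] ptr=2 lookahead=num remaining=[num * num + num / num * id / id $]
Step 5: shift num. Stack=[T / num] ptr=3 lookahead=* remaining=[* num + num / num * id / id $]
Step 6: reduce F->num. Stack=[T / F] ptr=3 lookahead=* remaining=[* num + num / num * id / id $]
Step 7: reduce T->T / F. Stack=[T] ptr=3 lookahead=* remaining=[* num + num / num * id / id $]
Step 8: shift *. Stack=[T *] ptr=4 lookahead=num remaining=[num + num / num * id / id $]
Step 9: shift num. Stack=[T * num] ptr=5 lookahead=+ remaining=[+ num / num * id / id $]
Step 10: reduce F->num. Stack=[T * F] ptr=5 lookahead=+ remaining=[+ num / num * id / id $]
Step 11: reduce T->T * F. Stack=[T] ptr=5 lookahead=+ remaining=[+ num / num * id / id $]
Step 12: reduce E->T. Stack=[E] ptr=5 lookahead=+ remaining=[+ num / num * id / id $]
Step 13: shift +. Stack=[E +] ptr=6 lookahead=num remaining=[num / num * id / id $]
Step 14: shift num. Stack=[E + num] ptr=7 lookahead=/ remaining=[/ num * id / id $]
Step 15: reduce F->num. Stack=[E + F] ptr=7 lookahead=/ remaining=[/ num * id / id $]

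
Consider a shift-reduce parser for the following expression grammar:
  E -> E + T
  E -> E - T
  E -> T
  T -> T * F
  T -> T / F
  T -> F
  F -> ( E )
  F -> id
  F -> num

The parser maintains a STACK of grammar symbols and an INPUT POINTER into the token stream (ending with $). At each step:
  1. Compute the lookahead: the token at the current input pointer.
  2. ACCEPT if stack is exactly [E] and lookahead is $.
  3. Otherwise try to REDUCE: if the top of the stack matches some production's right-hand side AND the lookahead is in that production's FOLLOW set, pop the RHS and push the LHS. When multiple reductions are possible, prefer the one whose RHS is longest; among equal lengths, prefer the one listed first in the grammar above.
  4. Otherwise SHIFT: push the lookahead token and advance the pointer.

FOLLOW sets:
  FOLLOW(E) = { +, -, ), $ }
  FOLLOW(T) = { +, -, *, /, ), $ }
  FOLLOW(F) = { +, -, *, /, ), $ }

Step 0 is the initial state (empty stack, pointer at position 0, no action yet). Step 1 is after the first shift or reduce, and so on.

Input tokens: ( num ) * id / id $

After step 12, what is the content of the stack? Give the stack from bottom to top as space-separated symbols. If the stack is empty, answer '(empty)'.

Answer: T

Derivation:
Step 1: shift (. Stack=[(] ptr=1 lookahead=num remaining=[num ) * id / id $]
Step 2: shift num. Stack=[( num] ptr=2 lookahead=) remaining=[) * id / id $]
Step 3: reduce F->num. Stack=[( F] ptr=2 lookahead=) remaining=[) * id / id $]
Step 4: reduce T->F. Stack=[( T] ptr=2 lookahead=) remaining=[) * id / id $]
Step 5: reduce E->T. Stack=[( E] ptr=2 lookahead=) remaining=[) * id / id $]
Step 6: shift ). Stack=[( E )] ptr=3 lookahead=* remaining=[* id / id $]
Step 7: reduce F->( E ). Stack=[F] ptr=3 lookahead=* remaining=[* id / id $]
Step 8: reduce T->F. Stack=[T] ptr=3 lookahead=* remaining=[* id / id $]
Step 9: shift *. Stack=[T *] ptr=4 lookahead=id remaining=[id / id $]
Step 10: shift id. Stack=[T * id] ptr=5 lookahead=/ remaining=[/ id $]
Step 11: reduce F->id. Stack=[T * F] ptr=5 lookahead=/ remaining=[/ id $]
Step 12: reduce T->T * F. Stack=[T] ptr=5 lookahead=/ remaining=[/ id $]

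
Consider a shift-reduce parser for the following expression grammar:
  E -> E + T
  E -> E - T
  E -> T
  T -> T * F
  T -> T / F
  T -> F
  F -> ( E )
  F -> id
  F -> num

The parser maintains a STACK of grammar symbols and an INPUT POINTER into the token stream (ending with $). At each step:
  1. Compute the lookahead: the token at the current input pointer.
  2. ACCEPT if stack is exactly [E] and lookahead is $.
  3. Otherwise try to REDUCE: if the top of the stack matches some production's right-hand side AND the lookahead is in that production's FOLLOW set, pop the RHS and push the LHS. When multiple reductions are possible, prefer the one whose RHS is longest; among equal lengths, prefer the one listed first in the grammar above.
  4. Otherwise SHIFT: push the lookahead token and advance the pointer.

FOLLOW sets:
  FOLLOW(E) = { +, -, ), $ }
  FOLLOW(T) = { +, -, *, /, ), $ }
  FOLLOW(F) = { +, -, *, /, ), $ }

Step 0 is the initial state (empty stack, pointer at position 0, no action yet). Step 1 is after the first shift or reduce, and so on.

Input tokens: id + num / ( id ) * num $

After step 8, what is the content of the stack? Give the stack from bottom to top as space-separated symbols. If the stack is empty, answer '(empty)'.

Answer: E + T

Derivation:
Step 1: shift id. Stack=[id] ptr=1 lookahead=+ remaining=[+ num / ( id ) * num $]
Step 2: reduce F->id. Stack=[F] ptr=1 lookahead=+ remaining=[+ num / ( id ) * num $]
Step 3: reduce T->F. Stack=[T] ptr=1 lookahead=+ remaining=[+ num / ( id ) * num $]
Step 4: reduce E->T. Stack=[E] ptr=1 lookahead=+ remaining=[+ num / ( id ) * num $]
Step 5: shift +. Stack=[E +] ptr=2 lookahead=num remaining=[num / ( id ) * num $]
Step 6: shift num. Stack=[E + num] ptr=3 lookahead=/ remaining=[/ ( id ) * num $]
Step 7: reduce F->num. Stack=[E + F] ptr=3 lookahead=/ remaining=[/ ( id ) * num $]
Step 8: reduce T->F. Stack=[E + T] ptr=3 lookahead=/ remaining=[/ ( id ) * num $]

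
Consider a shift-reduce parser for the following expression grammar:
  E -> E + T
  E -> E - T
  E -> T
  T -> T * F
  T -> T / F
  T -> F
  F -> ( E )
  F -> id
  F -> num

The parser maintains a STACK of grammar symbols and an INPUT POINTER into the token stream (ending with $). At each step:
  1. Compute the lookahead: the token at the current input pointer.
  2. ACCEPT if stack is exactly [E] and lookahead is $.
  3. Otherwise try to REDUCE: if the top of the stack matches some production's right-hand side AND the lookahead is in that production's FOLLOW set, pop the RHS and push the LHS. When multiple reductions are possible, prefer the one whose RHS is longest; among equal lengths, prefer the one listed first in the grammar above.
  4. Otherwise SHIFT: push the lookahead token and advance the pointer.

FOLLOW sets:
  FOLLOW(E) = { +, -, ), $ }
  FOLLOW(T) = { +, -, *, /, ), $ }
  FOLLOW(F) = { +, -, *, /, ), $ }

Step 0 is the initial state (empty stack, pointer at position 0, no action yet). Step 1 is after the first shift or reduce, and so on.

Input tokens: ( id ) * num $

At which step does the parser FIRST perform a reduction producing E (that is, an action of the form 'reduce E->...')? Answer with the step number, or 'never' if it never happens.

Step 1: shift (. Stack=[(] ptr=1 lookahead=id remaining=[id ) * num $]
Step 2: shift id. Stack=[( id] ptr=2 lookahead=) remaining=[) * num $]
Step 3: reduce F->id. Stack=[( F] ptr=2 lookahead=) remaining=[) * num $]
Step 4: reduce T->F. Stack=[( T] ptr=2 lookahead=) remaining=[) * num $]
Step 5: reduce E->T. Stack=[( E] ptr=2 lookahead=) remaining=[) * num $]

Answer: 5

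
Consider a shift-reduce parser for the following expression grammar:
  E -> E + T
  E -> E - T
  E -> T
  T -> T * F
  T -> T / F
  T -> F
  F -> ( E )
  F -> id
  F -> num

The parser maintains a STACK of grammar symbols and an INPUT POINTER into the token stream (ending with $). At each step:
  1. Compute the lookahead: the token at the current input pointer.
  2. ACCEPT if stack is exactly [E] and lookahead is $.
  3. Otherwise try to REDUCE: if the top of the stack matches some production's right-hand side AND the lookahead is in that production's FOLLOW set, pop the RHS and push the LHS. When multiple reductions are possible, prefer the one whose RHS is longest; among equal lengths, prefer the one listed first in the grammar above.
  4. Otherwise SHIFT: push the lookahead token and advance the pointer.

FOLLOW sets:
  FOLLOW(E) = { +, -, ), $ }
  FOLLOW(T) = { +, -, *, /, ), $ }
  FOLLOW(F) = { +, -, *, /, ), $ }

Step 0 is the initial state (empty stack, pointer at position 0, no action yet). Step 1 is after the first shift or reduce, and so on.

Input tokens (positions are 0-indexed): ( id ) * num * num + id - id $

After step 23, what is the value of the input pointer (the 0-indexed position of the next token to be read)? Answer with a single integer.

Answer: 10

Derivation:
Step 1: shift (. Stack=[(] ptr=1 lookahead=id remaining=[id ) * num * num + id - id $]
Step 2: shift id. Stack=[( id] ptr=2 lookahead=) remaining=[) * num * num + id - id $]
Step 3: reduce F->id. Stack=[( F] ptr=2 lookahead=) remaining=[) * num * num + id - id $]
Step 4: reduce T->F. Stack=[( T] ptr=2 lookahead=) remaining=[) * num * num + id - id $]
Step 5: reduce E->T. Stack=[( E] ptr=2 lookahead=) remaining=[) * num * num + id - id $]
Step 6: shift ). Stack=[( E )] ptr=3 lookahead=* remaining=[* num * num + id - id $]
Step 7: reduce F->( E ). Stack=[F] ptr=3 lookahead=* remaining=[* num * num + id - id $]
Step 8: reduce T->F. Stack=[T] ptr=3 lookahead=* remaining=[* num * num + id - id $]
Step 9: shift *. Stack=[T *] ptr=4 lookahead=num remaining=[num * num + id - id $]
Step 10: shift num. Stack=[T * num] ptr=5 lookahead=* remaining=[* num + id - id $]
Step 11: reduce F->num. Stack=[T * F] ptr=5 lookahead=* remaining=[* num + id - id $]
Step 12: reduce T->T * F. Stack=[T] ptr=5 lookahead=* remaining=[* num + id - id $]
Step 13: shift *. Stack=[T *] ptr=6 lookahead=num remaining=[num + id - id $]
Step 14: shift num. Stack=[T * num] ptr=7 lookahead=+ remaining=[+ id - id $]
Step 15: reduce F->num. Stack=[T * F] ptr=7 lookahead=+ remaining=[+ id - id $]
Step 16: reduce T->T * F. Stack=[T] ptr=7 lookahead=+ remaining=[+ id - id $]
Step 17: reduce E->T. Stack=[E] ptr=7 lookahead=+ remaining=[+ id - id $]
Step 18: shift +. Stack=[E +] ptr=8 lookahead=id remaining=[id - id $]
Step 19: shift id. Stack=[E + id] ptr=9 lookahead=- remaining=[- id $]
Step 20: reduce F->id. Stack=[E + F] ptr=9 lookahead=- remaining=[- id $]
Step 21: reduce T->F. Stack=[E + T] ptr=9 lookahead=- remaining=[- id $]
Step 22: reduce E->E + T. Stack=[E] ptr=9 lookahead=- remaining=[- id $]
Step 23: shift -. Stack=[E -] ptr=10 lookahead=id remaining=[id $]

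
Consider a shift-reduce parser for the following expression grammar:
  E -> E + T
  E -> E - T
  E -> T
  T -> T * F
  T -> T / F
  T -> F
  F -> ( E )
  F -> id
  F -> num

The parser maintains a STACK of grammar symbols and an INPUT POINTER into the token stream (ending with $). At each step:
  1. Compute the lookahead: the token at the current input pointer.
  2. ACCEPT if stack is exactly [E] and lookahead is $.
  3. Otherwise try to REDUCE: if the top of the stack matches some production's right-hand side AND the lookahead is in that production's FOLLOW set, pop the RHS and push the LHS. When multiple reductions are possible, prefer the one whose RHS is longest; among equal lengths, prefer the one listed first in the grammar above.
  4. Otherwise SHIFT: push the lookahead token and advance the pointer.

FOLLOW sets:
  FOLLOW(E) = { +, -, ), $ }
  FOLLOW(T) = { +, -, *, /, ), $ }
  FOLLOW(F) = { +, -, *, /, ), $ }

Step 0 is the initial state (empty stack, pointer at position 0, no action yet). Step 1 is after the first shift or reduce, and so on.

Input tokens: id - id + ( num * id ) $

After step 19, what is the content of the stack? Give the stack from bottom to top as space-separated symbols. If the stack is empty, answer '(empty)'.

Answer: E + ( E

Derivation:
Step 1: shift id. Stack=[id] ptr=1 lookahead=- remaining=[- id + ( num * id ) $]
Step 2: reduce F->id. Stack=[F] ptr=1 lookahead=- remaining=[- id + ( num * id ) $]
Step 3: reduce T->F. Stack=[T] ptr=1 lookahead=- remaining=[- id + ( num * id ) $]
Step 4: reduce E->T. Stack=[E] ptr=1 lookahead=- remaining=[- id + ( num * id ) $]
Step 5: shift -. Stack=[E -] ptr=2 lookahead=id remaining=[id + ( num * id ) $]
Step 6: shift id. Stack=[E - id] ptr=3 lookahead=+ remaining=[+ ( num * id ) $]
Step 7: reduce F->id. Stack=[E - F] ptr=3 lookahead=+ remaining=[+ ( num * id ) $]
Step 8: reduce T->F. Stack=[E - T] ptr=3 lookahead=+ remaining=[+ ( num * id ) $]
Step 9: reduce E->E - T. Stack=[E] ptr=3 lookahead=+ remaining=[+ ( num * id ) $]
Step 10: shift +. Stack=[E +] ptr=4 lookahead=( remaining=[( num * id ) $]
Step 11: shift (. Stack=[E + (] ptr=5 lookahead=num remaining=[num * id ) $]
Step 12: shift num. Stack=[E + ( num] ptr=6 lookahead=* remaining=[* id ) $]
Step 13: reduce F->num. Stack=[E + ( F] ptr=6 lookahead=* remaining=[* id ) $]
Step 14: reduce T->F. Stack=[E + ( T] ptr=6 lookahead=* remaining=[* id ) $]
Step 15: shift *. Stack=[E + ( T *] ptr=7 lookahead=id remaining=[id ) $]
Step 16: shift id. Stack=[E + ( T * id] ptr=8 lookahead=) remaining=[) $]
Step 17: reduce F->id. Stack=[E + ( T * F] ptr=8 lookahead=) remaining=[) $]
Step 18: reduce T->T * F. Stack=[E + ( T] ptr=8 lookahead=) remaining=[) $]
Step 19: reduce E->T. Stack=[E + ( E] ptr=8 lookahead=) remaining=[) $]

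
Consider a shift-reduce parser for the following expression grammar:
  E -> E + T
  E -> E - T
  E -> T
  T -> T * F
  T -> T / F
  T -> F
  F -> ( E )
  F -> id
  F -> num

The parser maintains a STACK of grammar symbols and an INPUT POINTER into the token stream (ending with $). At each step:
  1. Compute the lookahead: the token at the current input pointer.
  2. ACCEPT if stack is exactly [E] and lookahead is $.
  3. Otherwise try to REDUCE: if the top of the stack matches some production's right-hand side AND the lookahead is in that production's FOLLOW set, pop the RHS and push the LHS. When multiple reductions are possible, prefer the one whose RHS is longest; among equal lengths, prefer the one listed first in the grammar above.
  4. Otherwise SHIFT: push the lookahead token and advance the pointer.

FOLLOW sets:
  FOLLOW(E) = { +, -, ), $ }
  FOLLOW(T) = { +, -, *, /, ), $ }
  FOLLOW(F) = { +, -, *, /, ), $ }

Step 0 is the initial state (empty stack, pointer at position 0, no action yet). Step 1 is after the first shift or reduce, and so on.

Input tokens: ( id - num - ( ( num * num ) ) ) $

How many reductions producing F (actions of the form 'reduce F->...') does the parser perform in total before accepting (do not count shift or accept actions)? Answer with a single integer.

Step 1: shift (. Stack=[(] ptr=1 lookahead=id remaining=[id - num - ( ( num * num ) ) ) $]
Step 2: shift id. Stack=[( id] ptr=2 lookahead=- remaining=[- num - ( ( num * num ) ) ) $]
Step 3: reduce F->id. Stack=[( F] ptr=2 lookahead=- remaining=[- num - ( ( num * num ) ) ) $]
Step 4: reduce T->F. Stack=[( T] ptr=2 lookahead=- remaining=[- num - ( ( num * num ) ) ) $]
Step 5: reduce E->T. Stack=[( E] ptr=2 lookahead=- remaining=[- num - ( ( num * num ) ) ) $]
Step 6: shift -. Stack=[( E -] ptr=3 lookahead=num remaining=[num - ( ( num * num ) ) ) $]
Step 7: shift num. Stack=[( E - num] ptr=4 lookahead=- remaining=[- ( ( num * num ) ) ) $]
Step 8: reduce F->num. Stack=[( E - F] ptr=4 lookahead=- remaining=[- ( ( num * num ) ) ) $]
Step 9: reduce T->F. Stack=[( E - T] ptr=4 lookahead=- remaining=[- ( ( num * num ) ) ) $]
Step 10: reduce E->E - T. Stack=[( E] ptr=4 lookahead=- remaining=[- ( ( num * num ) ) ) $]
Step 11: shift -. Stack=[( E -] ptr=5 lookahead=( remaining=[( ( num * num ) ) ) $]
Step 12: shift (. Stack=[( E - (] ptr=6 lookahead=( remaining=[( num * num ) ) ) $]
Step 13: shift (. Stack=[( E - ( (] ptr=7 lookahead=num remaining=[num * num ) ) ) $]
Step 14: shift num. Stack=[( E - ( ( num] ptr=8 lookahead=* remaining=[* num ) ) ) $]
Step 15: reduce F->num. Stack=[( E - ( ( F] ptr=8 lookahead=* remaining=[* num ) ) ) $]
Step 16: reduce T->F. Stack=[( E - ( ( T] ptr=8 lookahead=* remaining=[* num ) ) ) $]
Step 17: shift *. Stack=[( E - ( ( T *] ptr=9 lookahead=num remaining=[num ) ) ) $]
Step 18: shift num. Stack=[( E - ( ( T * num] ptr=10 lookahead=) remaining=[) ) ) $]
Step 19: reduce F->num. Stack=[( E - ( ( T * F] ptr=10 lookahead=) remaining=[) ) ) $]
Step 20: reduce T->T * F. Stack=[( E - ( ( T] ptr=10 lookahead=) remaining=[) ) ) $]
Step 21: reduce E->T. Stack=[( E - ( ( E] ptr=10 lookahead=) remaining=[) ) ) $]
Step 22: shift ). Stack=[( E - ( ( E )] ptr=11 lookahead=) remaining=[) ) $]
Step 23: reduce F->( E ). Stack=[( E - ( F] ptr=11 lookahead=) remaining=[) ) $]
Step 24: reduce T->F. Stack=[( E - ( T] ptr=11 lookahead=) remaining=[) ) $]
Step 25: reduce E->T. Stack=[( E - ( E] ptr=11 lookahead=) remaining=[) ) $]
Step 26: shift ). Stack=[( E - ( E )] ptr=12 lookahead=) remaining=[) $]
Step 27: reduce F->( E ). Stack=[( E - F] ptr=12 lookahead=) remaining=[) $]
Step 28: reduce T->F. Stack=[( E - T] ptr=12 lookahead=) remaining=[) $]
Step 29: reduce E->E - T. Stack=[( E] ptr=12 lookahead=) remaining=[) $]
Step 30: shift ). Stack=[( E )] ptr=13 lookahead=$ remaining=[$]
Step 31: reduce F->( E ). Stack=[F] ptr=13 lookahead=$ remaining=[$]
Step 32: reduce T->F. Stack=[T] ptr=13 lookahead=$ remaining=[$]
Step 33: reduce E->T. Stack=[E] ptr=13 lookahead=$ remaining=[$]
Step 34: accept. Stack=[E] ptr=13 lookahead=$ remaining=[$]

Answer: 7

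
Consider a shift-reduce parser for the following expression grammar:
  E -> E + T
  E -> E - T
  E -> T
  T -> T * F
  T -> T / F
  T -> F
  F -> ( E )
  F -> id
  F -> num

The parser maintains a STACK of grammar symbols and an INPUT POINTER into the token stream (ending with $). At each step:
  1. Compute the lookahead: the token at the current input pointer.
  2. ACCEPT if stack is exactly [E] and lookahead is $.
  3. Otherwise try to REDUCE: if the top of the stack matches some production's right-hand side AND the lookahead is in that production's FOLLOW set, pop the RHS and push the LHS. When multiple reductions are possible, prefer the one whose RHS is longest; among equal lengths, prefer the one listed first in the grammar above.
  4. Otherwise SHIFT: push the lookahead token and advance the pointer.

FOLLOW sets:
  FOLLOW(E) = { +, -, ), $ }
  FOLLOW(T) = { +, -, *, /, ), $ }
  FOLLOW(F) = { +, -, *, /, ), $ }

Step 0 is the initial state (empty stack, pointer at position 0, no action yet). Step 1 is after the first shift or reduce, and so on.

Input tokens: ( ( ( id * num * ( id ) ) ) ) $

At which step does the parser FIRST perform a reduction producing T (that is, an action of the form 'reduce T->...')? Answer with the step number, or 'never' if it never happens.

Step 1: shift (. Stack=[(] ptr=1 lookahead=( remaining=[( ( id * num * ( id ) ) ) ) $]
Step 2: shift (. Stack=[( (] ptr=2 lookahead=( remaining=[( id * num * ( id ) ) ) ) $]
Step 3: shift (. Stack=[( ( (] ptr=3 lookahead=id remaining=[id * num * ( id ) ) ) ) $]
Step 4: shift id. Stack=[( ( ( id] ptr=4 lookahead=* remaining=[* num * ( id ) ) ) ) $]
Step 5: reduce F->id. Stack=[( ( ( F] ptr=4 lookahead=* remaining=[* num * ( id ) ) ) ) $]
Step 6: reduce T->F. Stack=[( ( ( T] ptr=4 lookahead=* remaining=[* num * ( id ) ) ) ) $]

Answer: 6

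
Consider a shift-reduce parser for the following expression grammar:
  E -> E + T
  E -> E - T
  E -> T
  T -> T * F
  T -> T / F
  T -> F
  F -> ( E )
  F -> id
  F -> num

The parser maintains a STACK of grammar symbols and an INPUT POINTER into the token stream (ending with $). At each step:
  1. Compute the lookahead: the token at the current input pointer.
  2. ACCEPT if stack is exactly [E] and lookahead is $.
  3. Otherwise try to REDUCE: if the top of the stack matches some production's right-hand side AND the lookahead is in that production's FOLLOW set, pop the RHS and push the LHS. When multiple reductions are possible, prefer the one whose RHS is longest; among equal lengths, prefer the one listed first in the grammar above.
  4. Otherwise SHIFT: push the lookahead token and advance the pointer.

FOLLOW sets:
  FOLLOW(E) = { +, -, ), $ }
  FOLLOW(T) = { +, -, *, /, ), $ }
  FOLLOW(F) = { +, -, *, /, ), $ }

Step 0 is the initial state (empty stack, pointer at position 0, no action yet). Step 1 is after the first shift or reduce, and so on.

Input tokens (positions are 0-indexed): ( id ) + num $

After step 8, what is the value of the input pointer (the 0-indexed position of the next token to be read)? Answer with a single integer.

Answer: 3

Derivation:
Step 1: shift (. Stack=[(] ptr=1 lookahead=id remaining=[id ) + num $]
Step 2: shift id. Stack=[( id] ptr=2 lookahead=) remaining=[) + num $]
Step 3: reduce F->id. Stack=[( F] ptr=2 lookahead=) remaining=[) + num $]
Step 4: reduce T->F. Stack=[( T] ptr=2 lookahead=) remaining=[) + num $]
Step 5: reduce E->T. Stack=[( E] ptr=2 lookahead=) remaining=[) + num $]
Step 6: shift ). Stack=[( E )] ptr=3 lookahead=+ remaining=[+ num $]
Step 7: reduce F->( E ). Stack=[F] ptr=3 lookahead=+ remaining=[+ num $]
Step 8: reduce T->F. Stack=[T] ptr=3 lookahead=+ remaining=[+ num $]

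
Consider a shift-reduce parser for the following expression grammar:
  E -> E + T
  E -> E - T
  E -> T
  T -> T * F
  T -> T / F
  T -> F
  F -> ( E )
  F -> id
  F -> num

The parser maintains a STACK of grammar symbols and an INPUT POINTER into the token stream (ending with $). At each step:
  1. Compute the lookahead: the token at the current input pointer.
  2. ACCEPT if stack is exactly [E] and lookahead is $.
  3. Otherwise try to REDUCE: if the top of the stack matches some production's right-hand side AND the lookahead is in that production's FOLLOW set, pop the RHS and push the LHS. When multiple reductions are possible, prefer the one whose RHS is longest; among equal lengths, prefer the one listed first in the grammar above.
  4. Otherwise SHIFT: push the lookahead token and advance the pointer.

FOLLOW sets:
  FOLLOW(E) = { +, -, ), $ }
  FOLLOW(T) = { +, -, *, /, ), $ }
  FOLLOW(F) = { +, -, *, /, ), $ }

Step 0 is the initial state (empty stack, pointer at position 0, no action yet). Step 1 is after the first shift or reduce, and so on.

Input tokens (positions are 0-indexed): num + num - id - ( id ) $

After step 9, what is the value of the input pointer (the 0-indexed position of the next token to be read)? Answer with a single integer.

Answer: 3

Derivation:
Step 1: shift num. Stack=[num] ptr=1 lookahead=+ remaining=[+ num - id - ( id ) $]
Step 2: reduce F->num. Stack=[F] ptr=1 lookahead=+ remaining=[+ num - id - ( id ) $]
Step 3: reduce T->F. Stack=[T] ptr=1 lookahead=+ remaining=[+ num - id - ( id ) $]
Step 4: reduce E->T. Stack=[E] ptr=1 lookahead=+ remaining=[+ num - id - ( id ) $]
Step 5: shift +. Stack=[E +] ptr=2 lookahead=num remaining=[num - id - ( id ) $]
Step 6: shift num. Stack=[E + num] ptr=3 lookahead=- remaining=[- id - ( id ) $]
Step 7: reduce F->num. Stack=[E + F] ptr=3 lookahead=- remaining=[- id - ( id ) $]
Step 8: reduce T->F. Stack=[E + T] ptr=3 lookahead=- remaining=[- id - ( id ) $]
Step 9: reduce E->E + T. Stack=[E] ptr=3 lookahead=- remaining=[- id - ( id ) $]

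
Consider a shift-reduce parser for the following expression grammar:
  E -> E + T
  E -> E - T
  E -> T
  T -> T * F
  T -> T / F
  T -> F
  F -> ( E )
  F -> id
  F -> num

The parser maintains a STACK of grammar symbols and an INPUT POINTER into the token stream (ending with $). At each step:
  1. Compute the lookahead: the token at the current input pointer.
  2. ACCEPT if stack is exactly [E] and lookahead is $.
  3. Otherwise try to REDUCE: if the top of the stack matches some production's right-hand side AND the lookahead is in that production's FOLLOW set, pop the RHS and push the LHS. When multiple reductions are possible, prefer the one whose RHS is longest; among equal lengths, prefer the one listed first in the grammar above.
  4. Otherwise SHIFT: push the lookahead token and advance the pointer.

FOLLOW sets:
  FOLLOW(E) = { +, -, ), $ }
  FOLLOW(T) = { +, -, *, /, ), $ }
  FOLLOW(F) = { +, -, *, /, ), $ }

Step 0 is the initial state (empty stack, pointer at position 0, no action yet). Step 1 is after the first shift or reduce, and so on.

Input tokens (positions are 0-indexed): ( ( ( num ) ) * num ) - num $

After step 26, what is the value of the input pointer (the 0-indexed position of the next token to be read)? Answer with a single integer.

Step 1: shift (. Stack=[(] ptr=1 lookahead=( remaining=[( ( num ) ) * num ) - num $]
Step 2: shift (. Stack=[( (] ptr=2 lookahead=( remaining=[( num ) ) * num ) - num $]
Step 3: shift (. Stack=[( ( (] ptr=3 lookahead=num remaining=[num ) ) * num ) - num $]
Step 4: shift num. Stack=[( ( ( num] ptr=4 lookahead=) remaining=[) ) * num ) - num $]
Step 5: reduce F->num. Stack=[( ( ( F] ptr=4 lookahead=) remaining=[) ) * num ) - num $]
Step 6: reduce T->F. Stack=[( ( ( T] ptr=4 lookahead=) remaining=[) ) * num ) - num $]
Step 7: reduce E->T. Stack=[( ( ( E] ptr=4 lookahead=) remaining=[) ) * num ) - num $]
Step 8: shift ). Stack=[( ( ( E )] ptr=5 lookahead=) remaining=[) * num ) - num $]
Step 9: reduce F->( E ). Stack=[( ( F] ptr=5 lookahead=) remaining=[) * num ) - num $]
Step 10: reduce T->F. Stack=[( ( T] ptr=5 lookahead=) remaining=[) * num ) - num $]
Step 11: reduce E->T. Stack=[( ( E] ptr=5 lookahead=) remaining=[) * num ) - num $]
Step 12: shift ). Stack=[( ( E )] ptr=6 lookahead=* remaining=[* num ) - num $]
Step 13: reduce F->( E ). Stack=[( F] ptr=6 lookahead=* remaining=[* num ) - num $]
Step 14: reduce T->F. Stack=[( T] ptr=6 lookahead=* remaining=[* num ) - num $]
Step 15: shift *. Stack=[( T *] ptr=7 lookahead=num remaining=[num ) - num $]
Step 16: shift num. Stack=[( T * num] ptr=8 lookahead=) remaining=[) - num $]
Step 17: reduce F->num. Stack=[( T * F] ptr=8 lookahead=) remaining=[) - num $]
Step 18: reduce T->T * F. Stack=[( T] ptr=8 lookahead=) remaining=[) - num $]
Step 19: reduce E->T. Stack=[( E] ptr=8 lookahead=) remaining=[) - num $]
Step 20: shift ). Stack=[( E )] ptr=9 lookahead=- remaining=[- num $]
Step 21: reduce F->( E ). Stack=[F] ptr=9 lookahead=- remaining=[- num $]
Step 22: reduce T->F. Stack=[T] ptr=9 lookahead=- remaining=[- num $]
Step 23: reduce E->T. Stack=[E] ptr=9 lookahead=- remaining=[- num $]
Step 24: shift -. Stack=[E -] ptr=10 lookahead=num remaining=[num $]
Step 25: shift num. Stack=[E - num] ptr=11 lookahead=$ remaining=[$]
Step 26: reduce F->num. Stack=[E - F] ptr=11 lookahead=$ remaining=[$]

Answer: 11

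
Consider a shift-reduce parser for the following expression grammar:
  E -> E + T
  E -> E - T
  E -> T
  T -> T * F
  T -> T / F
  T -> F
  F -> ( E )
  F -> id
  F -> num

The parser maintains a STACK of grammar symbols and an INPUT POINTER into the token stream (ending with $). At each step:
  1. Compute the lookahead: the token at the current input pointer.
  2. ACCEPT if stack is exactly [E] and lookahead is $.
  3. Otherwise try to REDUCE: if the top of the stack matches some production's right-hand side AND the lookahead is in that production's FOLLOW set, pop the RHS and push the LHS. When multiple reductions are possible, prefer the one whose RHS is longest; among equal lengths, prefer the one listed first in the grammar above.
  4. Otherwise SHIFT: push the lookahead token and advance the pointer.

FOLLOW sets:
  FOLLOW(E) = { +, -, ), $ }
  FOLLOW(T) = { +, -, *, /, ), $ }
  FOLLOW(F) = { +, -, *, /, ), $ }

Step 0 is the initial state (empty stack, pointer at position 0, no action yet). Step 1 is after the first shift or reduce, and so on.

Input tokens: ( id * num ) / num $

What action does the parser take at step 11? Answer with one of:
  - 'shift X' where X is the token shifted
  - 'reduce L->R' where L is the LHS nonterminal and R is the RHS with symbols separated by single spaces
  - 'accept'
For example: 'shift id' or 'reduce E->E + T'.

Step 1: shift (. Stack=[(] ptr=1 lookahead=id remaining=[id * num ) / num $]
Step 2: shift id. Stack=[( id] ptr=2 lookahead=* remaining=[* num ) / num $]
Step 3: reduce F->id. Stack=[( F] ptr=2 lookahead=* remaining=[* num ) / num $]
Step 4: reduce T->F. Stack=[( T] ptr=2 lookahead=* remaining=[* num ) / num $]
Step 5: shift *. Stack=[( T *] ptr=3 lookahead=num remaining=[num ) / num $]
Step 6: shift num. Stack=[( T * num] ptr=4 lookahead=) remaining=[) / num $]
Step 7: reduce F->num. Stack=[( T * F] ptr=4 lookahead=) remaining=[) / num $]
Step 8: reduce T->T * F. Stack=[( T] ptr=4 lookahead=) remaining=[) / num $]
Step 9: reduce E->T. Stack=[( E] ptr=4 lookahead=) remaining=[) / num $]
Step 10: shift ). Stack=[( E )] ptr=5 lookahead=/ remaining=[/ num $]
Step 11: reduce F->( E ). Stack=[F] ptr=5 lookahead=/ remaining=[/ num $]

Answer: reduce F->( E )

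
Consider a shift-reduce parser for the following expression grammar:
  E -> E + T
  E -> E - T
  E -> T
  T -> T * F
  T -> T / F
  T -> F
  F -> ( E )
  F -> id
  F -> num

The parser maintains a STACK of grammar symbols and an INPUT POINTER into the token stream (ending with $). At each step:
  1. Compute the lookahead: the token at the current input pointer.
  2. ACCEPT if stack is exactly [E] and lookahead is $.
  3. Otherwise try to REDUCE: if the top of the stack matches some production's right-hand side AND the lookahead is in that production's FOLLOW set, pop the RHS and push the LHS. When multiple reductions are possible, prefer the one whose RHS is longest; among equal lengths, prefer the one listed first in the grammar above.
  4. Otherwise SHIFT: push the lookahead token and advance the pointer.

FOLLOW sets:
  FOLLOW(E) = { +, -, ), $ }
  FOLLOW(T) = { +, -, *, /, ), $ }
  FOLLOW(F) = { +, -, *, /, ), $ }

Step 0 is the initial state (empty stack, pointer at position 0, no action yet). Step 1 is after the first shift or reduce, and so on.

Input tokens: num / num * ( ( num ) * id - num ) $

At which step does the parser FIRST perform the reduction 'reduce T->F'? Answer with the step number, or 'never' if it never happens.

Step 1: shift num. Stack=[num] ptr=1 lookahead=/ remaining=[/ num * ( ( num ) * id - num ) $]
Step 2: reduce F->num. Stack=[F] ptr=1 lookahead=/ remaining=[/ num * ( ( num ) * id - num ) $]
Step 3: reduce T->F. Stack=[T] ptr=1 lookahead=/ remaining=[/ num * ( ( num ) * id - num ) $]

Answer: 3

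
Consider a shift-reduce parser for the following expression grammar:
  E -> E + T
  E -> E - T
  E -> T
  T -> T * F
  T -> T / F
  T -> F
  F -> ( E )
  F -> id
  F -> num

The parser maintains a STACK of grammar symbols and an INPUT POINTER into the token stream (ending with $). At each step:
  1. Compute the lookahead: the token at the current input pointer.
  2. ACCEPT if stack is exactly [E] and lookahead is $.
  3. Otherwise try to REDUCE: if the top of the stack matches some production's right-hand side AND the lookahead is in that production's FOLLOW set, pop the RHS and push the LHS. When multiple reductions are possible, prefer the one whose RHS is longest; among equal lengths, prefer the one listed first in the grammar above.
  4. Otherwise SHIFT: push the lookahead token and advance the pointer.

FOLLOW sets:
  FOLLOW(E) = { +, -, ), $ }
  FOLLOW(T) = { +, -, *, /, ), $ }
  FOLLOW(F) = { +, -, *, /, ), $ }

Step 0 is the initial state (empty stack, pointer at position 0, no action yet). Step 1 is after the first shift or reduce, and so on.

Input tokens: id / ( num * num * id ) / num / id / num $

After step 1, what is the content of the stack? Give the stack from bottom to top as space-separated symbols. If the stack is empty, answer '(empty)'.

Step 1: shift id. Stack=[id] ptr=1 lookahead=/ remaining=[/ ( num * num * id ) / num / id / num $]

Answer: id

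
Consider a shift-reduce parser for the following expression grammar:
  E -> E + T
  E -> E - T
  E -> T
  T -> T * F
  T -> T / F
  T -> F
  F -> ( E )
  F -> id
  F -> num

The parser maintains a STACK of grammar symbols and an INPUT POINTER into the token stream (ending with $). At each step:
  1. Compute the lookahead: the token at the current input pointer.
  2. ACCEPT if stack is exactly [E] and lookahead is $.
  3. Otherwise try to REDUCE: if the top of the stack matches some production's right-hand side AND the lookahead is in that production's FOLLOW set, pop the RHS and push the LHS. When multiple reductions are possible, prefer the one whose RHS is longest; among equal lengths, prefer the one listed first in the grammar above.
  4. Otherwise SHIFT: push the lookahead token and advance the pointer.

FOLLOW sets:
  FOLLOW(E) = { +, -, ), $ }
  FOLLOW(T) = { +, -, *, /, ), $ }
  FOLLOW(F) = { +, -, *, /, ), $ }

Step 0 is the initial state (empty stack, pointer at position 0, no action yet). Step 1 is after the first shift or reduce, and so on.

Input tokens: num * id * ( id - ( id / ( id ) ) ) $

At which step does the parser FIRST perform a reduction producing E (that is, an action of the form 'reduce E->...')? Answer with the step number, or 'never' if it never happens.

Answer: 13

Derivation:
Step 1: shift num. Stack=[num] ptr=1 lookahead=* remaining=[* id * ( id - ( id / ( id ) ) ) $]
Step 2: reduce F->num. Stack=[F] ptr=1 lookahead=* remaining=[* id * ( id - ( id / ( id ) ) ) $]
Step 3: reduce T->F. Stack=[T] ptr=1 lookahead=* remaining=[* id * ( id - ( id / ( id ) ) ) $]
Step 4: shift *. Stack=[T *] ptr=2 lookahead=id remaining=[id * ( id - ( id / ( id ) ) ) $]
Step 5: shift id. Stack=[T * id] ptr=3 lookahead=* remaining=[* ( id - ( id / ( id ) ) ) $]
Step 6: reduce F->id. Stack=[T * F] ptr=3 lookahead=* remaining=[* ( id - ( id / ( id ) ) ) $]
Step 7: reduce T->T * F. Stack=[T] ptr=3 lookahead=* remaining=[* ( id - ( id / ( id ) ) ) $]
Step 8: shift *. Stack=[T *] ptr=4 lookahead=( remaining=[( id - ( id / ( id ) ) ) $]
Step 9: shift (. Stack=[T * (] ptr=5 lookahead=id remaining=[id - ( id / ( id ) ) ) $]
Step 10: shift id. Stack=[T * ( id] ptr=6 lookahead=- remaining=[- ( id / ( id ) ) ) $]
Step 11: reduce F->id. Stack=[T * ( F] ptr=6 lookahead=- remaining=[- ( id / ( id ) ) ) $]
Step 12: reduce T->F. Stack=[T * ( T] ptr=6 lookahead=- remaining=[- ( id / ( id ) ) ) $]
Step 13: reduce E->T. Stack=[T * ( E] ptr=6 lookahead=- remaining=[- ( id / ( id ) ) ) $]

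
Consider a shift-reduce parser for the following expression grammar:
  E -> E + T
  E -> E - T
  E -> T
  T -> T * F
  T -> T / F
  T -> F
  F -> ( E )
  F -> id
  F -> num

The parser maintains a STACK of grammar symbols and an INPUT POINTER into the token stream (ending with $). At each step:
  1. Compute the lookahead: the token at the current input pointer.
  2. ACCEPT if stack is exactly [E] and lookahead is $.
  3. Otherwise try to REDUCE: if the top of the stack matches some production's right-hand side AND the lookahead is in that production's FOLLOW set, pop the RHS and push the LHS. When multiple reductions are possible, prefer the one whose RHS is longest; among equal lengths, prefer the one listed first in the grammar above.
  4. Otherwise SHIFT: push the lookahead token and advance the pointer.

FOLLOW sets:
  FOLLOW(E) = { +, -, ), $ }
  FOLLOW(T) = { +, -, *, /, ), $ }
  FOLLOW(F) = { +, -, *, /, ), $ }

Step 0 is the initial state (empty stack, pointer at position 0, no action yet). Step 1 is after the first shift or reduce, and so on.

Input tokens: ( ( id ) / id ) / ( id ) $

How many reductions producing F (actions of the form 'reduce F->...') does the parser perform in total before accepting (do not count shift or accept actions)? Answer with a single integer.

Answer: 6

Derivation:
Step 1: shift (. Stack=[(] ptr=1 lookahead=( remaining=[( id ) / id ) / ( id ) $]
Step 2: shift (. Stack=[( (] ptr=2 lookahead=id remaining=[id ) / id ) / ( id ) $]
Step 3: shift id. Stack=[( ( id] ptr=3 lookahead=) remaining=[) / id ) / ( id ) $]
Step 4: reduce F->id. Stack=[( ( F] ptr=3 lookahead=) remaining=[) / id ) / ( id ) $]
Step 5: reduce T->F. Stack=[( ( T] ptr=3 lookahead=) remaining=[) / id ) / ( id ) $]
Step 6: reduce E->T. Stack=[( ( E] ptr=3 lookahead=) remaining=[) / id ) / ( id ) $]
Step 7: shift ). Stack=[( ( E )] ptr=4 lookahead=/ remaining=[/ id ) / ( id ) $]
Step 8: reduce F->( E ). Stack=[( F] ptr=4 lookahead=/ remaining=[/ id ) / ( id ) $]
Step 9: reduce T->F. Stack=[( T] ptr=4 lookahead=/ remaining=[/ id ) / ( id ) $]
Step 10: shift /. Stack=[( T /] ptr=5 lookahead=id remaining=[id ) / ( id ) $]
Step 11: shift id. Stack=[( T / id] ptr=6 lookahead=) remaining=[) / ( id ) $]
Step 12: reduce F->id. Stack=[( T / F] ptr=6 lookahead=) remaining=[) / ( id ) $]
Step 13: reduce T->T / F. Stack=[( T] ptr=6 lookahead=) remaining=[) / ( id ) $]
Step 14: reduce E->T. Stack=[( E] ptr=6 lookahead=) remaining=[) / ( id ) $]
Step 15: shift ). Stack=[( E )] ptr=7 lookahead=/ remaining=[/ ( id ) $]
Step 16: reduce F->( E ). Stack=[F] ptr=7 lookahead=/ remaining=[/ ( id ) $]
Step 17: reduce T->F. Stack=[T] ptr=7 lookahead=/ remaining=[/ ( id ) $]
Step 18: shift /. Stack=[T /] ptr=8 lookahead=( remaining=[( id ) $]
Step 19: shift (. Stack=[T / (] ptr=9 lookahead=id remaining=[id ) $]
Step 20: shift id. Stack=[T / ( id] ptr=10 lookahead=) remaining=[) $]
Step 21: reduce F->id. Stack=[T / ( F] ptr=10 lookahead=) remaining=[) $]
Step 22: reduce T->F. Stack=[T / ( T] ptr=10 lookahead=) remaining=[) $]
Step 23: reduce E->T. Stack=[T / ( E] ptr=10 lookahead=) remaining=[) $]
Step 24: shift ). Stack=[T / ( E )] ptr=11 lookahead=$ remaining=[$]
Step 25: reduce F->( E ). Stack=[T / F] ptr=11 lookahead=$ remaining=[$]
Step 26: reduce T->T / F. Stack=[T] ptr=11 lookahead=$ remaining=[$]
Step 27: reduce E->T. Stack=[E] ptr=11 lookahead=$ remaining=[$]
Step 28: accept. Stack=[E] ptr=11 lookahead=$ remaining=[$]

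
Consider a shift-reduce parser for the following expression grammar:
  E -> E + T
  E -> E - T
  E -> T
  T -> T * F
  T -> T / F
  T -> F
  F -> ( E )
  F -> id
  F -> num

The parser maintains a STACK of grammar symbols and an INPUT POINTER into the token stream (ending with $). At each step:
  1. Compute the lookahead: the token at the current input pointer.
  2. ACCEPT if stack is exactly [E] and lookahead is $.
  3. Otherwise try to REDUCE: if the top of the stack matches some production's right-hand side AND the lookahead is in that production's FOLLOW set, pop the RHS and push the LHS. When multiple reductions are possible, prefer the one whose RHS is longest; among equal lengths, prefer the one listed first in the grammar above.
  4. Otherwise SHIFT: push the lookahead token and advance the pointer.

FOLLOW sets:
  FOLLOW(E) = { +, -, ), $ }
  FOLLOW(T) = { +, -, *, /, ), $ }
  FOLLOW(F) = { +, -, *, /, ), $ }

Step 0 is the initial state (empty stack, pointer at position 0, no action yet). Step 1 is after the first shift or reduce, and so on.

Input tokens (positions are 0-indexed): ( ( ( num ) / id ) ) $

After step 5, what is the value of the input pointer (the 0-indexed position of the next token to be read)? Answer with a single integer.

Answer: 4

Derivation:
Step 1: shift (. Stack=[(] ptr=1 lookahead=( remaining=[( ( num ) / id ) ) $]
Step 2: shift (. Stack=[( (] ptr=2 lookahead=( remaining=[( num ) / id ) ) $]
Step 3: shift (. Stack=[( ( (] ptr=3 lookahead=num remaining=[num ) / id ) ) $]
Step 4: shift num. Stack=[( ( ( num] ptr=4 lookahead=) remaining=[) / id ) ) $]
Step 5: reduce F->num. Stack=[( ( ( F] ptr=4 lookahead=) remaining=[) / id ) ) $]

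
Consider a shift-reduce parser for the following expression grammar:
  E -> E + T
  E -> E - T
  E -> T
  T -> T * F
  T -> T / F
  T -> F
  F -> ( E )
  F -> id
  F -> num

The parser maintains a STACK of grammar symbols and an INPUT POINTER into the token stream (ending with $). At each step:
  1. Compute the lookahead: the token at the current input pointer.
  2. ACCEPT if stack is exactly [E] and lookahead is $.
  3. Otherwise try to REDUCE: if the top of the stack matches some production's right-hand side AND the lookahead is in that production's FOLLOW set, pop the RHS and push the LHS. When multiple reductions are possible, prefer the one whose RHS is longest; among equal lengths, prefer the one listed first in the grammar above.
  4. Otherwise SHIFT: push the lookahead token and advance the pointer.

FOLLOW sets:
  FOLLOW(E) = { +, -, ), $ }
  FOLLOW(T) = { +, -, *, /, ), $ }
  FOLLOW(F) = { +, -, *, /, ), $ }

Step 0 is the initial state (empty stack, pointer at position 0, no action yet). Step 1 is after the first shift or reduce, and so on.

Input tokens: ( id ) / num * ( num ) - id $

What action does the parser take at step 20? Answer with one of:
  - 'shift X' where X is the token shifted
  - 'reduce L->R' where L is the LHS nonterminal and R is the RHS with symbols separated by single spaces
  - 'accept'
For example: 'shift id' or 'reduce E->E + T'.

Step 1: shift (. Stack=[(] ptr=1 lookahead=id remaining=[id ) / num * ( num ) - id $]
Step 2: shift id. Stack=[( id] ptr=2 lookahead=) remaining=[) / num * ( num ) - id $]
Step 3: reduce F->id. Stack=[( F] ptr=2 lookahead=) remaining=[) / num * ( num ) - id $]
Step 4: reduce T->F. Stack=[( T] ptr=2 lookahead=) remaining=[) / num * ( num ) - id $]
Step 5: reduce E->T. Stack=[( E] ptr=2 lookahead=) remaining=[) / num * ( num ) - id $]
Step 6: shift ). Stack=[( E )] ptr=3 lookahead=/ remaining=[/ num * ( num ) - id $]
Step 7: reduce F->( E ). Stack=[F] ptr=3 lookahead=/ remaining=[/ num * ( num ) - id $]
Step 8: reduce T->F. Stack=[T] ptr=3 lookahead=/ remaining=[/ num * ( num ) - id $]
Step 9: shift /. Stack=[T /] ptr=4 lookahead=num remaining=[num * ( num ) - id $]
Step 10: shift num. Stack=[T / num] ptr=5 lookahead=* remaining=[* ( num ) - id $]
Step 11: reduce F->num. Stack=[T / F] ptr=5 lookahead=* remaining=[* ( num ) - id $]
Step 12: reduce T->T / F. Stack=[T] ptr=5 lookahead=* remaining=[* ( num ) - id $]
Step 13: shift *. Stack=[T *] ptr=6 lookahead=( remaining=[( num ) - id $]
Step 14: shift (. Stack=[T * (] ptr=7 lookahead=num remaining=[num ) - id $]
Step 15: shift num. Stack=[T * ( num] ptr=8 lookahead=) remaining=[) - id $]
Step 16: reduce F->num. Stack=[T * ( F] ptr=8 lookahead=) remaining=[) - id $]
Step 17: reduce T->F. Stack=[T * ( T] ptr=8 lookahead=) remaining=[) - id $]
Step 18: reduce E->T. Stack=[T * ( E] ptr=8 lookahead=) remaining=[) - id $]
Step 19: shift ). Stack=[T * ( E )] ptr=9 lookahead=- remaining=[- id $]
Step 20: reduce F->( E ). Stack=[T * F] ptr=9 lookahead=- remaining=[- id $]

Answer: reduce F->( E )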